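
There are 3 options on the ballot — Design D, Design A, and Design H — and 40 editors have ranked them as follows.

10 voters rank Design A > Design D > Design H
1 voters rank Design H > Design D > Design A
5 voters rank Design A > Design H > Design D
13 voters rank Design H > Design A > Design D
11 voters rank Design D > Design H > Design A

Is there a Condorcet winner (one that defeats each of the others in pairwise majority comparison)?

No

Head-to-head results (40 voters total):
Design D vs Design A: Design A wins 28–12.
Design D vs Design H: Design D wins 21–19.
Design A vs Design H: Design H wins 25–15.
No candidate beats all others: Design D beats Design H beats Design A beats Design D, a majority cycle.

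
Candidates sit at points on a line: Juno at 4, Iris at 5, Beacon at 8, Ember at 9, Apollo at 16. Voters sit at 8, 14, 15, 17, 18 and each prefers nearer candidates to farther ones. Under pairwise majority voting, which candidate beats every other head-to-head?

With single-peaked preferences on a line, the Condorcet winner is the candidate closest to the median voter.
The median voter (position 15) is closest to Apollo at 16.
Check: Apollo vs Ember — voters closer to Apollo: 4 of 5.

Apollo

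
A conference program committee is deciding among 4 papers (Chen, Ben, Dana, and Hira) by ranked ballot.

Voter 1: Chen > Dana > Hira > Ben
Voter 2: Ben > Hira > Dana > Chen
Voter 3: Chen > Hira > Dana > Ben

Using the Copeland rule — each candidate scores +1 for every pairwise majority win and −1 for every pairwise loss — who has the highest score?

Pairwise results:
  Chen vs Ben: Chen wins 2–1.
  Chen vs Dana: Chen wins 2–1.
  Chen vs Hira: Chen wins 2–1.
  Ben vs Dana: Dana wins 2–1.
  Ben vs Hira: Hira wins 2–1.
  Dana vs Hira: Hira wins 2–1.
Copeland scores (wins − losses):
  Chen: 3 − 0 = 3
  Ben: 0 − 3 = -3
  Dana: 1 − 2 = -1
  Hira: 2 − 1 = 1
Chen has the best Copeland score.

Chen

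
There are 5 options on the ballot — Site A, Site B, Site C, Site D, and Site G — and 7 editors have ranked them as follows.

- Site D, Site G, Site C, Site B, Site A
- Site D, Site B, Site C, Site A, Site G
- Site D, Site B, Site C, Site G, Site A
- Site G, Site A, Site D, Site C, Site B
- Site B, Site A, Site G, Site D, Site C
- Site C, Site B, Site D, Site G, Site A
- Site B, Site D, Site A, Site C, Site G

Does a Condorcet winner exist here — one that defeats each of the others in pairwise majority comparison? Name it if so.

Head-to-head results (7 voters total):
Site A vs Site B: Site B wins 6–1.
Site A vs Site C: Site C wins 4–3.
Site A vs Site D: Site D wins 5–2.
Site A vs Site G: Site G wins 4–3.
Site B vs Site C: Site B wins 4–3.
Site B vs Site D: Site D wins 4–3.
Site B vs Site G: Site B wins 5–2.
Site C vs Site D: Site D wins 6–1.
Site C vs Site G: Site C wins 4–3.
Site D vs Site G: Site D wins 5–2.
Site D beats each rival — Site A (5–2), Site B (4–3), Site C (6–1), Site G (5–2) — so Site D is the Condorcet winner.

Site D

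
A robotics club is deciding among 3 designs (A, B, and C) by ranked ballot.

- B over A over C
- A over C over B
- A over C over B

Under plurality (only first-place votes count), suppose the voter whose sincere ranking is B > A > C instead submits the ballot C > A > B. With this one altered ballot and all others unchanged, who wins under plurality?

A

First-place totals with the altered ballot: A 2, B 0, C 1.
The winner is unchanged: still A.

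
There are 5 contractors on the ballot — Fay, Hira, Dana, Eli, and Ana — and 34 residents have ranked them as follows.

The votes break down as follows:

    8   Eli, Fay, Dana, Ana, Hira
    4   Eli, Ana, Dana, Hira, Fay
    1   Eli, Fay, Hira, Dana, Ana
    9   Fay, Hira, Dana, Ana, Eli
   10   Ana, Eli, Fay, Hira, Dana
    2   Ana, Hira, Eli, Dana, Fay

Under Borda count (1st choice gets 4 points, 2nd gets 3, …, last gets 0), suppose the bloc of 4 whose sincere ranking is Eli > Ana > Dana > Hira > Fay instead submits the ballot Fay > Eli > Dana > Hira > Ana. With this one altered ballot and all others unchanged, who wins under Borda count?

Fay

Borda totals with the altered ballot: Fay 99, Hira 49, Dana 45, Eli 82, Ana 65.
The switch changes the winner from Eli to Fay.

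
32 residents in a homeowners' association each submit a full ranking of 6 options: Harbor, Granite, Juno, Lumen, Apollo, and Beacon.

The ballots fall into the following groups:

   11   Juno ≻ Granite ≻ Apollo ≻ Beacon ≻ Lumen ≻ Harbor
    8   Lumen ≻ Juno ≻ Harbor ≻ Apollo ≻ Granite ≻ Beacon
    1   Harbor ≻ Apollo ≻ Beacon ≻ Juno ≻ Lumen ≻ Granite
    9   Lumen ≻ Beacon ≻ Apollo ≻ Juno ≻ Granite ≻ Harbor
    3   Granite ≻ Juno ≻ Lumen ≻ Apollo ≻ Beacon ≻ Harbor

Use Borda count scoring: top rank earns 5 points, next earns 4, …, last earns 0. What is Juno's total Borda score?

119

Borda scores:
  Harbor: 11·0 + 8·3 + 5 + 9·0 + 3·0 = 29
  Granite: 11·4 + 8·1 + 0 + 9·1 + 3·5 = 76
  Juno: 11·5 + 8·4 + 2 + 9·2 + 3·4 = 119
  Lumen: 11·1 + 8·5 + 1 + 9·5 + 3·3 = 106
  Apollo: 11·3 + 8·2 + 4 + 9·3 + 3·2 = 86
  Beacon: 11·2 + 8·0 + 3 + 9·4 + 3·1 = 64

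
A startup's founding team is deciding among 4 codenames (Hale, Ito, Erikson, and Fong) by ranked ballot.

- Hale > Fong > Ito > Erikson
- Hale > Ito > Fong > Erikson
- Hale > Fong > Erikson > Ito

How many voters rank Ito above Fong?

Ballots ranking Ito above Fong: 1.
Ballots ranking Fong above Ito: 2.
So 1 of 3 voters prefer Ito to Fong.

1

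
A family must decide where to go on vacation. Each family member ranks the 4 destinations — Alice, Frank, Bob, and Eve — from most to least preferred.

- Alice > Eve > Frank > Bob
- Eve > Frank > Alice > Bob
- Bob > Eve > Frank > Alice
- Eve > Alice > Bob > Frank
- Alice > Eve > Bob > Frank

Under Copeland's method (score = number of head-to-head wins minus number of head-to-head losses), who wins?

Eve

Pairwise results:
  Alice vs Frank: Alice wins 3–2.
  Alice vs Bob: Alice wins 4–1.
  Alice vs Eve: Eve wins 3–2.
  Frank vs Bob: Bob wins 3–2.
  Frank vs Eve: Eve wins 5–0.
  Bob vs Eve: Eve wins 4–1.
Copeland scores (wins − losses):
  Alice: 2 − 1 = 1
  Frank: 0 − 3 = -3
  Bob: 1 − 2 = -1
  Eve: 3 − 0 = 3
Eve has the best Copeland score.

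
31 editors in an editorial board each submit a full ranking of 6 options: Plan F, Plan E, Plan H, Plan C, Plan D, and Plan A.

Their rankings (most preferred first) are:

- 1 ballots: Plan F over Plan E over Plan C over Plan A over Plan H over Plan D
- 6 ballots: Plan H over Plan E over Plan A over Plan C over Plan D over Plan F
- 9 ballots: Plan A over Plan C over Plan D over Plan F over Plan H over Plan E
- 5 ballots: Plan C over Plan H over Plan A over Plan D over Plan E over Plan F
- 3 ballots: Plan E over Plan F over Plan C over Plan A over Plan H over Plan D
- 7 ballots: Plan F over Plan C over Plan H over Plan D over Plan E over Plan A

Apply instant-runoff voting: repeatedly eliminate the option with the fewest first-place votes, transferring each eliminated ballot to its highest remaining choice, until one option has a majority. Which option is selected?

Round 1: Plan A 9, Plan F 8, Plan H 6, Plan C 5, Plan E 3, Plan D 0. Plan D has the fewest and is eliminated.
Round 2: Plan A 9, Plan F 8, Plan H 6, Plan C 5, Plan E 3. Plan E has the fewest and is eliminated.
Round 3: Plan F 11, Plan A 9, Plan H 6, Plan C 5. Plan C has the fewest and is eliminated.
Round 4: Plan F 11, Plan H 11, Plan A 9. Plan A has the fewest and is eliminated.
Round 5: Plan F 20, Plan H 11. Plan F has a majority.

Plan F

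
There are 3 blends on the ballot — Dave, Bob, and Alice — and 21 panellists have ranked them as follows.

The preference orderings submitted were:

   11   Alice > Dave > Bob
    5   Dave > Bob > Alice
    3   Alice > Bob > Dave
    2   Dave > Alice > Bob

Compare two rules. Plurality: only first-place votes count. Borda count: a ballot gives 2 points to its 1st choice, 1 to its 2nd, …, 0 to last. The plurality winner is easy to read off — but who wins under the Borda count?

Alice

Plurality first-place counts: Dave 7, Bob 0, Alice 14 → Alice.
Borda totals: Dave 25, Bob 8, Alice 30 → Alice.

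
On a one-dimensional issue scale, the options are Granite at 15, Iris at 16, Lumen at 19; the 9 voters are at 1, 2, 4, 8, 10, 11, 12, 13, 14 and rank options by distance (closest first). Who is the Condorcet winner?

With single-peaked preferences on a line, the Condorcet winner is the candidate closest to the median voter.
The median voter (position 10) is closest to Granite at 15.
Check: Granite vs Lumen — voters closer to Granite: 9 of 9.

Granite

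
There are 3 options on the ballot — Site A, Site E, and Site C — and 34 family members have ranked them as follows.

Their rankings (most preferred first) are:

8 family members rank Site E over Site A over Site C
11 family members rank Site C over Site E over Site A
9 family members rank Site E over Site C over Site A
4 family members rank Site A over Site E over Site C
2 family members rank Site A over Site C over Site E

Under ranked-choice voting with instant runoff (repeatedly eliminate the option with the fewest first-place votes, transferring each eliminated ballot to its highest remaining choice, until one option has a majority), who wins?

Site E

Round 1: Site E 17, Site C 11, Site A 6. Site A has the fewest and is eliminated.
Round 2: Site E 21, Site C 13. Site E has a majority.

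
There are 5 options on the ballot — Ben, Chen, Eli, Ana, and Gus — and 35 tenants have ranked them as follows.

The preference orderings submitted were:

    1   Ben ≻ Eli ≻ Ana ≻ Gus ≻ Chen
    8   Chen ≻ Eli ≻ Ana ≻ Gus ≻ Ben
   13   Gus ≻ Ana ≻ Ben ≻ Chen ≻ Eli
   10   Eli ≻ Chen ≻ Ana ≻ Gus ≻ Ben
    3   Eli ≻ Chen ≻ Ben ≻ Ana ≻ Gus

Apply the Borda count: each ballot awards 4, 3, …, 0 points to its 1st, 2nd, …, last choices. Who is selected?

Borda scores:
  Ben: 4 + 8·0 + 13·2 + 10·0 + 3·2 = 36
  Chen: 0 + 8·4 + 13·1 + 10·3 + 3·3 = 84
  Eli: 3 + 8·3 + 13·0 + 10·4 + 3·4 = 79
  Ana: 2 + 8·2 + 13·3 + 10·2 + 3·1 = 80
  Gus: 1 + 8·1 + 13·4 + 10·1 + 3·0 = 71
Chen has the highest total.

Chen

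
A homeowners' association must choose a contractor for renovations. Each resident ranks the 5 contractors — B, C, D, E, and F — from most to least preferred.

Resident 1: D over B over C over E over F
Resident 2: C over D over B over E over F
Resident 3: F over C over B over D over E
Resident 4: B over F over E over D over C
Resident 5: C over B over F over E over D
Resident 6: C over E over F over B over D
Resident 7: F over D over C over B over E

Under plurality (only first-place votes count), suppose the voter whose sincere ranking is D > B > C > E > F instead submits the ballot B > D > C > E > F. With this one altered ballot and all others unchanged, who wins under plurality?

C

First-place totals with the altered ballot: B 2, C 3, D 0, E 0, F 2.
The winner is unchanged: still C.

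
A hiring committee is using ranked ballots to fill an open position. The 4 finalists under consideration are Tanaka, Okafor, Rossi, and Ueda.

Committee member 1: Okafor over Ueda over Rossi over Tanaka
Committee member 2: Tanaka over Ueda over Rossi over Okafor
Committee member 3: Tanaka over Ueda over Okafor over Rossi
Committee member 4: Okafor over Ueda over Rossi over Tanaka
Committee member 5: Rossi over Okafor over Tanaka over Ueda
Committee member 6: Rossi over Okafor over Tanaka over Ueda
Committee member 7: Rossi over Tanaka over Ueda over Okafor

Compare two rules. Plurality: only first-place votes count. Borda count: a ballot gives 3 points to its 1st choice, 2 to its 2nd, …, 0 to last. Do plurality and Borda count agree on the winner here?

Yes

Plurality first-place counts: Tanaka 2, Okafor 2, Rossi 3, Ueda 0 → Rossi.
Borda totals: Tanaka 10, Okafor 11, Rossi 12, Ueda 9 → Rossi.
The two rules agree on Rossi.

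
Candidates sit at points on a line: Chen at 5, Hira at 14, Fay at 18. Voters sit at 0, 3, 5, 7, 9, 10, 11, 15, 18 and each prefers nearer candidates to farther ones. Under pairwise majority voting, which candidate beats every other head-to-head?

With single-peaked preferences on a line, the Condorcet winner is the candidate closest to the median voter.
The median voter (position 9) is closest to Chen at 5.
Check: Chen vs Hira — voters closer to Chen: 5 of 9.

Chen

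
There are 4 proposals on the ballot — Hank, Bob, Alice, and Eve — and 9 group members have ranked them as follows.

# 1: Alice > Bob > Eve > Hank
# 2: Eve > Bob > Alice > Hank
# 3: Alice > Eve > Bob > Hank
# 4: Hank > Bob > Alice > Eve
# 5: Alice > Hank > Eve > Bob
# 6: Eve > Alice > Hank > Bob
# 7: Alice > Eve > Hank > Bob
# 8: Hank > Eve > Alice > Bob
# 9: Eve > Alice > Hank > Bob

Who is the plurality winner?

First-place vote totals:
  Hank: 2
  Bob: 0
  Alice: 4
  Eve: 3
Alice has the most first-place votes.

Alice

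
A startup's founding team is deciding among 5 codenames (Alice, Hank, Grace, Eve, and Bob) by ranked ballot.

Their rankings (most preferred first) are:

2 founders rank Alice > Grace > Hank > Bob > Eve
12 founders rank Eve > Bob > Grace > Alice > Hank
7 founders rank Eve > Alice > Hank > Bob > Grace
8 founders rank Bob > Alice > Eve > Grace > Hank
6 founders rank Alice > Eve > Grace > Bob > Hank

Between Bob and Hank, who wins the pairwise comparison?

Bob

Ballots ranking Bob above Hank: 12+8+6 = 26.
Ballots ranking Hank above Bob: 2+7 = 9.
Bob wins the head-to-head, 26–9.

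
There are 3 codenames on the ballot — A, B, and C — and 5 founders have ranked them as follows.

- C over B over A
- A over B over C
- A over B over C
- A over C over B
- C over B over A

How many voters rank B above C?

Ballots ranking B above C: 2.
Ballots ranking C above B: 3.
So 2 of 5 voters prefer B to C.

2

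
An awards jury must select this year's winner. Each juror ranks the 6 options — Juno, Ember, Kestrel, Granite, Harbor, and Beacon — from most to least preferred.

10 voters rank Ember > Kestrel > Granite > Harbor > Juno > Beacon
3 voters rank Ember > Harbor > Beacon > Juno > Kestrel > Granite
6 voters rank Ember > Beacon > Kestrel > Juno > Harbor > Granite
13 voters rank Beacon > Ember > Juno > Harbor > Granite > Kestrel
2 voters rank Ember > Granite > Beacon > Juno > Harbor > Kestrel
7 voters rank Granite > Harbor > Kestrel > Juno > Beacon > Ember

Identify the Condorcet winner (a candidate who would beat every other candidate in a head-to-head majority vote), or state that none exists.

Head-to-head results (41 voters total):
Juno vs Ember: Ember wins 34–7.
Juno vs Kestrel: Kestrel wins 23–18.
Juno vs Granite: Juno wins 22–19.
Juno vs Harbor: Juno wins 21–20.
Juno vs Beacon: Beacon wins 24–17.
Ember vs Kestrel: Ember wins 34–7.
Ember vs Granite: Ember wins 34–7.
Ember vs Harbor: Ember wins 34–7.
Ember vs Beacon: Ember wins 21–20.
Kestrel vs Granite: Granite wins 22–19.
Kestrel vs Harbor: Harbor wins 25–16.
Kestrel vs Beacon: Beacon wins 24–17.
Granite vs Harbor: Harbor wins 22–19.
Granite vs Beacon: Beacon wins 22–19.
Harbor vs Beacon: Beacon wins 21–20.
Ember beats each rival — Juno (34–7), Kestrel (34–7), Granite (34–7), Harbor (34–7), Beacon (21–20) — so Ember is the Condorcet winner.

Ember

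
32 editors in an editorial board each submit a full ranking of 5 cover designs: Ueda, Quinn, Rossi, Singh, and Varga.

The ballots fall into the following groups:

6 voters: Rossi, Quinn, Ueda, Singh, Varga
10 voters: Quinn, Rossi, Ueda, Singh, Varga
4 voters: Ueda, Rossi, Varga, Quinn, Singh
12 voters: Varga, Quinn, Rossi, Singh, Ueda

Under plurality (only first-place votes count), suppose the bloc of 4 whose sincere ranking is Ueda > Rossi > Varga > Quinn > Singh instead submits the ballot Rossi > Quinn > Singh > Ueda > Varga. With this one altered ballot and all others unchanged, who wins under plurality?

Varga

First-place totals with the altered ballot: Ueda 0, Quinn 10, Rossi 10, Singh 0, Varga 12.
The winner is unchanged: still Varga.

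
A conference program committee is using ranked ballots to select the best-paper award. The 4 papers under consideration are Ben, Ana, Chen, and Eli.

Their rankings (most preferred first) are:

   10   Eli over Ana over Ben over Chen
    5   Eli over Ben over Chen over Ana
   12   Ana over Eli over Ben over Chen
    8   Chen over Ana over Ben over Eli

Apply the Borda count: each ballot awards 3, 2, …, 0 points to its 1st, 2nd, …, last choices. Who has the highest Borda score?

Ana

Borda scores:
  Ben: 10·1 + 5·2 + 12·1 + 8·1 = 40
  Ana: 10·2 + 5·0 + 12·3 + 8·2 = 72
  Chen: 10·0 + 5·1 + 12·0 + 8·3 = 29
  Eli: 10·3 + 5·3 + 12·2 + 8·0 = 69
Ana has the highest total.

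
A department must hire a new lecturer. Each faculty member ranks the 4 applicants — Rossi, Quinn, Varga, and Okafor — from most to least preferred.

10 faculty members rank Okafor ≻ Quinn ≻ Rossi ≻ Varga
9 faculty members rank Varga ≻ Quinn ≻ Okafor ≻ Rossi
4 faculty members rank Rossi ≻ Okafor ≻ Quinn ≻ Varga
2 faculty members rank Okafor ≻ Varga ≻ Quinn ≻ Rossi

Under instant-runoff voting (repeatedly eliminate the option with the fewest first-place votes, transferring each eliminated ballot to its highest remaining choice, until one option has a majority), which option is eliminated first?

Quinn

Round 1: Okafor 12, Varga 9, Rossi 4, Quinn 0. Quinn has the fewest and is eliminated.
Round 2: Okafor 12, Varga 9, Rossi 4. Rossi has the fewest and is eliminated.
Round 3: Okafor 16, Varga 9. Okafor has a majority.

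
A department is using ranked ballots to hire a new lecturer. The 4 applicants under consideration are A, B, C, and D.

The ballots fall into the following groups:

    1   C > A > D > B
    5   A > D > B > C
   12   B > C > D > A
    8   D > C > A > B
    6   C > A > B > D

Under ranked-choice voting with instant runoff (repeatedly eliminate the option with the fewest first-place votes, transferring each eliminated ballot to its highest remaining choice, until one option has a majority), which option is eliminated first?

Round 1: B 12, D 8, C 7, A 5. A has the fewest and is eliminated.
Round 2: D 13, B 12, C 7. C has the fewest and is eliminated.
Round 3: B 18, D 14. B has a majority.

A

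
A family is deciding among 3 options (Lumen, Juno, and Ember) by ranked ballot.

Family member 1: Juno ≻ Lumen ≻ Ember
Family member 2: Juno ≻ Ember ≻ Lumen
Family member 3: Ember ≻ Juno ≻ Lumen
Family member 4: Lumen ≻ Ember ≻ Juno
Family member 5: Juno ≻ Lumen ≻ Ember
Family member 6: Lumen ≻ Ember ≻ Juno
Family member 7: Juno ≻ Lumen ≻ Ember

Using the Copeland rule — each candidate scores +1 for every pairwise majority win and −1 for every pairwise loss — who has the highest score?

Juno

Pairwise results:
  Lumen vs Juno: Juno wins 5–2.
  Lumen vs Ember: Lumen wins 5–2.
  Juno vs Ember: Juno wins 4–3.
Copeland scores (wins − losses):
  Lumen: 1 − 1 = 0
  Juno: 2 − 0 = 2
  Ember: 0 − 2 = -2
Juno has the best Copeland score.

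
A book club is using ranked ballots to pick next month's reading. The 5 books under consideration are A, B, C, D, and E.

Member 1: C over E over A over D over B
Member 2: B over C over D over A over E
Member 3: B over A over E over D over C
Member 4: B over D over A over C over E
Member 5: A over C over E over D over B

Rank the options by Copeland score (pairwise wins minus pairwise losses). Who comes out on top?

B

Pairwise results:
  A vs B: B wins 3–2.
  A vs C: A wins 3–2.
  A vs D: A wins 3–2.
  A vs E: A wins 4–1.
  B vs C: B wins 3–2.
  B vs D: B wins 3–2.
  B vs E: B wins 3–2.
  C vs D: C wins 3–2.
  C vs E: C wins 4–1.
  D vs E: E wins 3–2.
Copeland scores (wins − losses):
  A: 3 − 1 = 2
  B: 4 − 0 = 4
  C: 2 − 2 = 0
  D: 0 − 4 = -4
  E: 1 − 3 = -2
B has the best Copeland score.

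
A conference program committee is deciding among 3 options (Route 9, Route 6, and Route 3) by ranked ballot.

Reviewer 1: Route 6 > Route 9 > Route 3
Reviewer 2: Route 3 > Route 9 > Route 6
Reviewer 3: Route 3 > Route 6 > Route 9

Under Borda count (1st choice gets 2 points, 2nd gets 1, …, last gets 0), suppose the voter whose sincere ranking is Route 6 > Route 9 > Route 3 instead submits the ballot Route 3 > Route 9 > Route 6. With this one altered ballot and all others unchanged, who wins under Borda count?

Route 3

Borda totals with the altered ballot: Route 9 2, Route 6 1, Route 3 6.
The winner is unchanged: still Route 3.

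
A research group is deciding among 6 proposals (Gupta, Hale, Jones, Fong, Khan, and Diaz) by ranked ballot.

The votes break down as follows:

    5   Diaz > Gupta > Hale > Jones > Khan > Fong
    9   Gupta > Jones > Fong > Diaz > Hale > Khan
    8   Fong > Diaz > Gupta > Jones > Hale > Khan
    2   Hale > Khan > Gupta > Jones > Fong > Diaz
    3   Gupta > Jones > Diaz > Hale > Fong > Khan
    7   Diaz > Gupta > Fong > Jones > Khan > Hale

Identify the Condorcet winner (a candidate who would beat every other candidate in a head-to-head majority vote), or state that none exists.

None — there is no Condorcet winner

Head-to-head results (34 voters total):
Gupta vs Hale: Gupta wins 32–2.
Gupta vs Jones: Gupta wins 34–0.
Gupta vs Fong: Gupta wins 26–8.
Gupta vs Khan: Gupta wins 32–2.
Gupta vs Diaz: Diaz wins 20–14.
Hale vs Jones: Jones wins 27–7.
Hale vs Fong: Fong wins 24–10.
Hale vs Khan: Hale wins 27–7.
Hale vs Diaz: Diaz wins 32–2.
Jones vs Fong: Jones wins 19–15.
Jones vs Khan: Jones wins 32–2.
Jones vs Diaz: Diaz wins 20–14.
Fong vs Khan: Fong wins 27–7.
Fong vs Diaz: Fong wins 19–15.
Khan vs Diaz: Diaz wins 32–2.
No candidate beats all others: Gupta beats Fong beats Diaz beats Gupta, a majority cycle.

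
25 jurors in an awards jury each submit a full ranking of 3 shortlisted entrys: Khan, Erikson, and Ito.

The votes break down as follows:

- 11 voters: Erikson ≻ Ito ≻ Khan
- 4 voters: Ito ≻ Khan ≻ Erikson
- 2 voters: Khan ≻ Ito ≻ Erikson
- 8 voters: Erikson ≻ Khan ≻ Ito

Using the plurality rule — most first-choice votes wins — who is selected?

First-place vote totals:
  Khan: 2
  Erikson: 19
  Ito: 4
Erikson has the most first-place votes.

Erikson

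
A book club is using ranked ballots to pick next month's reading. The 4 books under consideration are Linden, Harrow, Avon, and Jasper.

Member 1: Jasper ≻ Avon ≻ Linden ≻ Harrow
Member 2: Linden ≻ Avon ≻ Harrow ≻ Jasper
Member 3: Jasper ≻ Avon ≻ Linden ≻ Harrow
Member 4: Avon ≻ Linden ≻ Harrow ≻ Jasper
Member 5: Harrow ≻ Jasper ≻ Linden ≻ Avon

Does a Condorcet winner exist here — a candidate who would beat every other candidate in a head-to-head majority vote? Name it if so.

There is no Condorcet winner

Head-to-head results (5 voters total):
Linden vs Harrow: Linden wins 4–1.
Linden vs Avon: Avon wins 3–2.
Linden vs Jasper: Jasper wins 3–2.
Harrow vs Avon: Avon wins 4–1.
Harrow vs Jasper: Harrow wins 3–2.
Avon vs Jasper: Jasper wins 3–2.
No candidate beats all others: Linden beats Harrow beats Jasper beats Linden, a majority cycle.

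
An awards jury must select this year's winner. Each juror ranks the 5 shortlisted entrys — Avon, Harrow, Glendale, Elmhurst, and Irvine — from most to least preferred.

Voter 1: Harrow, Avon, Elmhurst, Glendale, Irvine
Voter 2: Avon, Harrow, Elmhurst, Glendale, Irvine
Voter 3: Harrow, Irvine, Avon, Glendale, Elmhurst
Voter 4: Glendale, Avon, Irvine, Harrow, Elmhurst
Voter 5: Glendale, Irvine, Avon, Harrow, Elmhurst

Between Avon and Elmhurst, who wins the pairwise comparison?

Avon

Ballots ranking Avon above Elmhurst: 5.
Ballots ranking Elmhurst above Avon: 0.
Avon wins the head-to-head, 5–0.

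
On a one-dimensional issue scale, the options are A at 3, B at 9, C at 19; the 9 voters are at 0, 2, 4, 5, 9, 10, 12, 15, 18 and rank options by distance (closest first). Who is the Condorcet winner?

With single-peaked preferences on a line, the Condorcet winner is the candidate closest to the median voter.
The median voter (position 9) is closest to B at 9.
Check: B vs A — voters closer to B: 5 of 9.

B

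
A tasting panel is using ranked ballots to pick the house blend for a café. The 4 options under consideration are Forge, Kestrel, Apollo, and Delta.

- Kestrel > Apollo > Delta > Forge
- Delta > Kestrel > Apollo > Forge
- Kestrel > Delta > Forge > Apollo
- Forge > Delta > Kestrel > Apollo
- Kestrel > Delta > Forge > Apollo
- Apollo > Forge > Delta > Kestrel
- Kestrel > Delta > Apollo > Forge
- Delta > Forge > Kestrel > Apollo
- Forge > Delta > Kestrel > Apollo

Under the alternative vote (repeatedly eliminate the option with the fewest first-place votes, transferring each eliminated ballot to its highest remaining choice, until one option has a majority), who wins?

Kestrel

Round 1: Kestrel 4, Forge 2, Delta 2, Apollo 1. Apollo has the fewest and is eliminated.
Round 2: Kestrel 4, Forge 3, Delta 2. Delta has the fewest and is eliminated.
Round 3: Kestrel 5, Forge 4. Kestrel has a majority.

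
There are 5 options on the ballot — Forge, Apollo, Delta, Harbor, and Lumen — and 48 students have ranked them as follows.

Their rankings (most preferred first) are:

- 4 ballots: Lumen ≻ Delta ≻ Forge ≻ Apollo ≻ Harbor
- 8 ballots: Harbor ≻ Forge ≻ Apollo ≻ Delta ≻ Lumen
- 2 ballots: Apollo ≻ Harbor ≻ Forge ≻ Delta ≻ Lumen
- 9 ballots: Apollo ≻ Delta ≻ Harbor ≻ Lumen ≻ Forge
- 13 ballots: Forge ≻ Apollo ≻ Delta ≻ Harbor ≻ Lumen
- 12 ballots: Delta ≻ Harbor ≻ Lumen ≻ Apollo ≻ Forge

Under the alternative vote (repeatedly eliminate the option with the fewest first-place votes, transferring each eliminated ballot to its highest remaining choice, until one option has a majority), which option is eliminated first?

Round 1: Forge 13, Delta 12, Apollo 11, Harbor 8, Lumen 4. Lumen has the fewest and is eliminated.
Round 2: Delta 16, Forge 13, Apollo 11, Harbor 8. Harbor has the fewest and is eliminated.
Round 3: Forge 21, Delta 16, Apollo 11. Apollo has the fewest and is eliminated.
Round 4: Delta 25, Forge 23. Delta has a majority.

Lumen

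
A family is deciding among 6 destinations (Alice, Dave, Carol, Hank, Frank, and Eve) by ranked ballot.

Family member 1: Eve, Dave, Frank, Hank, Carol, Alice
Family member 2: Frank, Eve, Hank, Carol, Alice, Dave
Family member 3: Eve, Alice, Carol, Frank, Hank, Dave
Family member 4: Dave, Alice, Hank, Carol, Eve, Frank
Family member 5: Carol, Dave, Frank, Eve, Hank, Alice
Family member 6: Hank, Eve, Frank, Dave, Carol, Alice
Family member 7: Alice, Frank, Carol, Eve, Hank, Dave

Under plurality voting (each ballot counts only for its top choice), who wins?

Eve

First-place vote totals:
  Alice: 1
  Dave: 1
  Carol: 1
  Hank: 1
  Frank: 1
  Eve: 2
Eve has the most first-place votes.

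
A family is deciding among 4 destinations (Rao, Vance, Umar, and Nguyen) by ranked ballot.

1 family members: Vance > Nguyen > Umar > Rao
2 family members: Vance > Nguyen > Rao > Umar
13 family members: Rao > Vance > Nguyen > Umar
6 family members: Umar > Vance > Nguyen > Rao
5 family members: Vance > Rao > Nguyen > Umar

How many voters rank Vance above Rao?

Ballots ranking Vance above Rao: 1+2+6+5 = 14.
Ballots ranking Rao above Vance: 13.
So 14 of 27 voters prefer Vance to Rao.

14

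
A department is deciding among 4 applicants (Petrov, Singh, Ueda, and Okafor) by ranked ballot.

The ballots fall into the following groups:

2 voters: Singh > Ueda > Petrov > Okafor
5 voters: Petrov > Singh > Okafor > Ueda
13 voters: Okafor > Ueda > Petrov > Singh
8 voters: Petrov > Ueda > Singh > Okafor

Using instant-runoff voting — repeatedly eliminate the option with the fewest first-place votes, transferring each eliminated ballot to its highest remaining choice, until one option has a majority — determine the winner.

Round 1: Petrov 13, Okafor 13, Singh 2, Ueda 0. Ueda has the fewest and is eliminated.
Round 2: Petrov 13, Okafor 13, Singh 2. Singh has the fewest and is eliminated.
Round 3: Petrov 15, Okafor 13. Petrov has a majority.

Petrov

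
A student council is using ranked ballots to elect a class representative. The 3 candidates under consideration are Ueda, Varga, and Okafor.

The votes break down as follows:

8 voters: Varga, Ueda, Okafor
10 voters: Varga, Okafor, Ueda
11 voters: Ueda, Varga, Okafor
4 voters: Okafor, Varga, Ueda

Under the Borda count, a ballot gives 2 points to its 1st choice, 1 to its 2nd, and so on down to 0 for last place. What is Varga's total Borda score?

Borda scores:
  Ueda: 8·1 + 10·0 + 11·2 + 4·0 = 30
  Varga: 8·2 + 10·2 + 11·1 + 4·1 = 51
  Okafor: 8·0 + 10·1 + 11·0 + 4·2 = 18

51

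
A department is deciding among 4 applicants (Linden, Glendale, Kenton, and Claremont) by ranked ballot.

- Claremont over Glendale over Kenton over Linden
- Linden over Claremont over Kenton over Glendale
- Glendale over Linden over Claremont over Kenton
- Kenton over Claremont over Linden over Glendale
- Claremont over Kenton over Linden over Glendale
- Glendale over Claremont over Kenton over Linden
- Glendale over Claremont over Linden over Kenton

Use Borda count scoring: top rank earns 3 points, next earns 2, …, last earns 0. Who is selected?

Borda scores:
  Linden: 0 + 3 + 2 + 1 + 1 + 0 + 1 = 8
  Glendale: 2 + 0 + 3 + 0 + 0 + 3 + 3 = 11
  Kenton: 1 + 1 + 0 + 3 + 2 + 1 + 0 = 8
  Claremont: 3 + 2 + 1 + 2 + 3 + 2 + 2 = 15
Claremont has the highest total.

Claremont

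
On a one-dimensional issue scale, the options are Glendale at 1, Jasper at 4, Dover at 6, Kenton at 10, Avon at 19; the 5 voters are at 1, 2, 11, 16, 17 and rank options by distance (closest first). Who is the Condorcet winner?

With single-peaked preferences on a line, the Condorcet winner is the candidate closest to the median voter.
The median voter (position 11) is closest to Kenton at 10.
Check: Kenton vs Dover — voters closer to Kenton: 3 of 5.

Kenton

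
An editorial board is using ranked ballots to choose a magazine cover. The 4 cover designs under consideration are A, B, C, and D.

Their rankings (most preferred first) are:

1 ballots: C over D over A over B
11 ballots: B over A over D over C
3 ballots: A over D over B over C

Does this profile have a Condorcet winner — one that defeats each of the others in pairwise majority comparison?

Yes

Head-to-head results (15 voters total):
A vs B: B wins 11–4.
A vs C: A wins 14–1.
A vs D: A wins 14–1.
B vs C: B wins 14–1.
B vs D: B wins 11–4.
C vs D: D wins 14–1.
B beats each rival — A (11–4), C (14–1), D (11–4) — so B is the Condorcet winner.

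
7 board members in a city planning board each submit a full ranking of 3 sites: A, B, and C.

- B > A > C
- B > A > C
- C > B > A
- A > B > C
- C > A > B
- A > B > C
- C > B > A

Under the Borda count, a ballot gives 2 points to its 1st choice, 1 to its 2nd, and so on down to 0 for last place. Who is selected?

Borda scores:
  A: 1 + 1 + 0 + 2 + 1 + 2 + 0 = 7
  B: 2 + 2 + 1 + 1 + 0 + 1 + 1 = 8
  C: 0 + 0 + 2 + 0 + 2 + 0 + 2 = 6
B has the highest total.

B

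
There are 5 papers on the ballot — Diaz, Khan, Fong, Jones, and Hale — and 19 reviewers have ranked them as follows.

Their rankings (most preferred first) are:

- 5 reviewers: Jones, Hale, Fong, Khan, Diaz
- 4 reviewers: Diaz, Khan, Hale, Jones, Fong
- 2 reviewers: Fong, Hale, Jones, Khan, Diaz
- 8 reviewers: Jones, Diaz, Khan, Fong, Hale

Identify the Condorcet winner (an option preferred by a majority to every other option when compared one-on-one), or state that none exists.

Head-to-head results (19 voters total):
Diaz vs Khan: Diaz wins 12–7.
Diaz vs Fong: Diaz wins 12–7.
Diaz vs Jones: Jones wins 15–4.
Diaz vs Hale: Diaz wins 12–7.
Khan vs Fong: Khan wins 12–7.
Khan vs Jones: Jones wins 15–4.
Khan vs Hale: Khan wins 12–7.
Fong vs Jones: Jones wins 17–2.
Fong vs Hale: Fong wins 10–9.
Jones vs Hale: Jones wins 13–6.
Jones beats each rival — Diaz (15–4), Khan (15–4), Fong (17–2), Hale (13–6) — so Jones is the Condorcet winner.

Jones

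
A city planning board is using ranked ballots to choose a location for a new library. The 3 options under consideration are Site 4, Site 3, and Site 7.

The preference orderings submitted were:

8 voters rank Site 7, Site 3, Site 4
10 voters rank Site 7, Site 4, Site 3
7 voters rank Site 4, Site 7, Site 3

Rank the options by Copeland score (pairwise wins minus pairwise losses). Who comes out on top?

Site 7

Pairwise results:
  Site 4 vs Site 3: Site 4 wins 17–8.
  Site 4 vs Site 7: Site 7 wins 18–7.
  Site 3 vs Site 7: Site 7 wins 25–0.
Copeland scores (wins − losses):
  Site 4: 1 − 1 = 0
  Site 3: 0 − 2 = -2
  Site 7: 2 − 0 = 2
Site 7 has the best Copeland score.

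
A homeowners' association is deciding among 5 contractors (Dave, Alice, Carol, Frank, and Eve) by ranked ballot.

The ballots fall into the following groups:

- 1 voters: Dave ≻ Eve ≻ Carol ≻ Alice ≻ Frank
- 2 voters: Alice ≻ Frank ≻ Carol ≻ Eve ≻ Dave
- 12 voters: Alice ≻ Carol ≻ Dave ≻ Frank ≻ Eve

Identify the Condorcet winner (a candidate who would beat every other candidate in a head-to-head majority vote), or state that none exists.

Head-to-head results (15 voters total):
Dave vs Alice: Alice wins 14–1.
Dave vs Carol: Carol wins 14–1.
Dave vs Frank: Dave wins 13–2.
Dave vs Eve: Dave wins 13–2.
Alice vs Carol: Alice wins 14–1.
Alice vs Frank: Alice wins 15–0.
Alice vs Eve: Alice wins 14–1.
Carol vs Frank: Carol wins 13–2.
Carol vs Eve: Carol wins 14–1.
Frank vs Eve: Frank wins 14–1.
Alice beats each rival — Dave (14–1), Carol (14–1), Frank (15–0), Eve (14–1) — so Alice is the Condorcet winner.

Alice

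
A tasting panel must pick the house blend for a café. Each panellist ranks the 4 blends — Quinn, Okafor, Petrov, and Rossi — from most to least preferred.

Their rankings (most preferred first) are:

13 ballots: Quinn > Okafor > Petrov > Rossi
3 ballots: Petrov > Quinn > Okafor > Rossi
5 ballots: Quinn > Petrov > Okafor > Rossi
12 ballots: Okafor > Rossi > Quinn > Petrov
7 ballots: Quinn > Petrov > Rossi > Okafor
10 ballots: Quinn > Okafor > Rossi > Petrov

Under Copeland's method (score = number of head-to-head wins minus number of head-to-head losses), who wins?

Pairwise results:
  Quinn vs Okafor: Quinn wins 38–12.
  Quinn vs Petrov: Quinn wins 47–3.
  Quinn vs Rossi: Quinn wins 38–12.
  Okafor vs Petrov: Okafor wins 35–15.
  Okafor vs Rossi: Okafor wins 43–7.
  Petrov vs Rossi: Petrov wins 28–22.
Copeland scores (wins − losses):
  Quinn: 3 − 0 = 3
  Okafor: 2 − 1 = 1
  Petrov: 1 − 2 = -1
  Rossi: 0 − 3 = -3
Quinn has the best Copeland score.

Quinn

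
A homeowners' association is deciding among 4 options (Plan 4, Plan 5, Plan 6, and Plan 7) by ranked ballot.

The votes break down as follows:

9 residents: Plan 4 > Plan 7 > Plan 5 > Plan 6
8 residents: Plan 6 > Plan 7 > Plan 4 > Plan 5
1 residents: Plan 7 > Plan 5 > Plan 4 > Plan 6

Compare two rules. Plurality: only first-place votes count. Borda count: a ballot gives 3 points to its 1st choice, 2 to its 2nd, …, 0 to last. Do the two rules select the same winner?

Plurality first-place counts: Plan 4 9, Plan 5 0, Plan 6 8, Plan 7 1 → Plan 4.
Borda totals: Plan 4 36, Plan 5 11, Plan 6 24, Plan 7 37 → Plan 7.
The two rules disagree: plurality picks Plan 4, Borda picks Plan 7.

No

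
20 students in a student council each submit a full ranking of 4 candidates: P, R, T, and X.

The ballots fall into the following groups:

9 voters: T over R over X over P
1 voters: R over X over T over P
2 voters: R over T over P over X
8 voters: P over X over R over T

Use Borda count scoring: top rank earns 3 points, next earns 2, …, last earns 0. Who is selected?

Borda scores:
  P: 9·0 + 0 + 2·1 + 8·3 = 26
  R: 9·2 + 3 + 2·3 + 8·1 = 35
  T: 9·3 + 1 + 2·2 + 8·0 = 32
  X: 9·1 + 2 + 2·0 + 8·2 = 27
R has the highest total.

R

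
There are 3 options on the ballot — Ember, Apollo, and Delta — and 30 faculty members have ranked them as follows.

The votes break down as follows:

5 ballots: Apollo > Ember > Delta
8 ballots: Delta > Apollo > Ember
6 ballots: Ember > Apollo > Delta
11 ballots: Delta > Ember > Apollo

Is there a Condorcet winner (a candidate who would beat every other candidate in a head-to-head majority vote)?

Yes

Head-to-head results (30 voters total):
Ember vs Apollo: Ember wins 17–13.
Ember vs Delta: Delta wins 19–11.
Apollo vs Delta: Delta wins 19–11.
Delta beats each rival — Ember (19–11), Apollo (19–11) — so Delta is the Condorcet winner.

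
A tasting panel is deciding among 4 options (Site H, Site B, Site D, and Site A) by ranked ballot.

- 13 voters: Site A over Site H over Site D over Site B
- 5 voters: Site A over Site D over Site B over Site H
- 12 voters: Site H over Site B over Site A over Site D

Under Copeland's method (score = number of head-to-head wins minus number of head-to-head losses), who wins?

Site A

Pairwise results:
  Site H vs Site B: Site H wins 25–5.
  Site H vs Site D: Site H wins 25–5.
  Site H vs Site A: Site A wins 18–12.
  Site B vs Site D: Site D wins 18–12.
  Site B vs Site A: Site A wins 18–12.
  Site D vs Site A: Site A wins 30–0.
Copeland scores (wins − losses):
  Site H: 2 − 1 = 1
  Site B: 0 − 3 = -3
  Site D: 1 − 2 = -1
  Site A: 3 − 0 = 3
Site A has the best Copeland score.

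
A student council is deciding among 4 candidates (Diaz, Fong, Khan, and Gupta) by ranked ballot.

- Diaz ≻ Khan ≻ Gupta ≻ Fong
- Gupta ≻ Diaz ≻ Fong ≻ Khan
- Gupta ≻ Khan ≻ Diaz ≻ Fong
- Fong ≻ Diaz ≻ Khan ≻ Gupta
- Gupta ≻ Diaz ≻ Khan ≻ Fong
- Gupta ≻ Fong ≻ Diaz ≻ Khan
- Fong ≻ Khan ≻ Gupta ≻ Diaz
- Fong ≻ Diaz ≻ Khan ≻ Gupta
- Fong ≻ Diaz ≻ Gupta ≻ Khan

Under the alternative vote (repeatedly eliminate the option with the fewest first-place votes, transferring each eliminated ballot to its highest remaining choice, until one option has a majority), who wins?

Gupta

Round 1: Fong 4, Gupta 4, Diaz 1, Khan 0. Khan has the fewest and is eliminated.
Round 2: Fong 4, Gupta 4, Diaz 1. Diaz has the fewest and is eliminated.
Round 3: Gupta 5, Fong 4. Gupta has a majority.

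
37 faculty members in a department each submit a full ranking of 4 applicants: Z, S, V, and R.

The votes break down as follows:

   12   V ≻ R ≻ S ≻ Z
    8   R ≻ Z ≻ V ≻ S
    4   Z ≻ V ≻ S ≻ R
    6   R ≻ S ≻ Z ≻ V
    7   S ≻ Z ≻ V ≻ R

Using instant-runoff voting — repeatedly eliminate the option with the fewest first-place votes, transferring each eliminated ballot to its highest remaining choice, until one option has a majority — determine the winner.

Round 1: R 14, V 12, S 7, Z 4. Z has the fewest and is eliminated.
Round 2: V 16, R 14, S 7. S has the fewest and is eliminated.
Round 3: V 23, R 14. V has a majority.

V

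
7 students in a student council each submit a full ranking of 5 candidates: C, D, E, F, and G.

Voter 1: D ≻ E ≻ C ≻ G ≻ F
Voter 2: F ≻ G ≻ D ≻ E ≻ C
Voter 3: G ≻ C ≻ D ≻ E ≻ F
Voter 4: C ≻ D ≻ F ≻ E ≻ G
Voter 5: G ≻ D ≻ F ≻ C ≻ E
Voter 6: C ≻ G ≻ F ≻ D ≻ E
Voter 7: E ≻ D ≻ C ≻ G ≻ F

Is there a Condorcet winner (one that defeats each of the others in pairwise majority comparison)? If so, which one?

Head-to-head results (7 voters total):
C vs D: D wins 4–3.
C vs E: C wins 4–3.
C vs F: C wins 5–2.
C vs G: C wins 4–3.
D vs E: D wins 6–1.
D vs F: D wins 5–2.
D vs G: G wins 4–3.
E vs F: F wins 4–3.
E vs G: G wins 4–3.
F vs G: G wins 5–2.
No candidate beats all others: C beats G beats D beats C, a majority cycle.

There is no Condorcet winner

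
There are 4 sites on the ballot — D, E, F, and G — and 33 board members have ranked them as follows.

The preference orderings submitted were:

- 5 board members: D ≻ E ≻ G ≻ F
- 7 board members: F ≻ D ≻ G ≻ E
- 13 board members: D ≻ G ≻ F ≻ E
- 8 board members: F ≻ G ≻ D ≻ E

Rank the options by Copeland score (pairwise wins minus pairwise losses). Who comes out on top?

Pairwise results:
  D vs E: D wins 33–0.
  D vs F: D wins 18–15.
  D vs G: D wins 25–8.
  E vs F: F wins 28–5.
  E vs G: G wins 28–5.
  F vs G: G wins 18–15.
Copeland scores (wins − losses):
  D: 3 − 0 = 3
  E: 0 − 3 = -3
  F: 1 − 2 = -1
  G: 2 − 1 = 1
D has the best Copeland score.

D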